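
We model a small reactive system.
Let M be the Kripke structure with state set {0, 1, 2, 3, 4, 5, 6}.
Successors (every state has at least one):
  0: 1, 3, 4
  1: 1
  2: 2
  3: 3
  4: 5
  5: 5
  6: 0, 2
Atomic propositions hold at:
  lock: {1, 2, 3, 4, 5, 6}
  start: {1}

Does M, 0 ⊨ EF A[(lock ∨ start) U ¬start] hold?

Sat(lock ∨ start) = {1, 2, 3, 4, 5, 6}
Sat(¬start) = {0, 2, 3, 4, 5, 6}
A[(lock ∨ start) U ¬start]: least fixpoint, start Z0 = Sat(¬start) = {0, 2, 3, 4, 5, 6}, add states in Sat(lock ∨ start) with every successor in Z. Already a fixed point.
Sat(A[(lock ∨ start) U ¬start]) = {0, 2, 3, 4, 5, 6}
EF A[(lock ∨ start) U ¬start]: least fixpoint, start Z0 = {0, 2, 3, 4, 5, 6}, add states with some successor in Z. Already a fixed point.
Sat(EF A[(lock ∨ start) U ¬start]) = {0, 2, 3, 4, 5, 6}
0 ∈ Sat(EF A[(lock ∨ start) U ¬start]) = {0, 2, 3, 4, 5, 6}, so the formula holds at 0.

Yes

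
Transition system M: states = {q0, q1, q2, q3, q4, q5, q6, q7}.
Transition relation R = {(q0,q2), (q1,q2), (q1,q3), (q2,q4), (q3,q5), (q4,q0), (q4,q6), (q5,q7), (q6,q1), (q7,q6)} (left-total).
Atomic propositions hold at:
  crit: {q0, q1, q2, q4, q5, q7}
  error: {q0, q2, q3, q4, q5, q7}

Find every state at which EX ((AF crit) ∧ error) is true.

AF crit: least fixpoint, start Z0 = {q0, q1, q2, q4, q5, q7}, add states with every successor in Z. Z1 = {q0, q1, q2, q3, q4, q5, q6, q7}; fixed.
Sat(AF crit) = {q0, q1, q2, q3, q4, q5, q6, q7}
Sat((AF crit) ∧ error) = {q0, q2, q3, q4, q5, q7}
Sat(EX ((AF crit) ∧ error)) = {s : some successor in {q0, q2, q3, q4, q5, q7}} = {q0, q1, q2, q3, q4, q5}

{q0, q1, q2, q3, q4, q5}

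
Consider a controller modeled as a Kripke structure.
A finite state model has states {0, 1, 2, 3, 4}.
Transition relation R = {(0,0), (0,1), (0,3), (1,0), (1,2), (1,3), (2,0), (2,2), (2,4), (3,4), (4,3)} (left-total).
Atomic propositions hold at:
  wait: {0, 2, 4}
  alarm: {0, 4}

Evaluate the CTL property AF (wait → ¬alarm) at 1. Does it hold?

Yes

Sat(¬alarm) = {1, 2, 3}
Sat(wait → ¬alarm) = {1, 2, 3}
AF (wait → ¬alarm): least fixpoint, start Z0 = {1, 2, 3}, add states with every successor in Z. Z1 = {1, 2, 3, 4}; fixed.
Sat(AF (wait → ¬alarm)) = {1, 2, 3, 4}
1 ∈ Sat(AF (wait → ¬alarm)) = {1, 2, 3, 4}, so the formula holds at 1.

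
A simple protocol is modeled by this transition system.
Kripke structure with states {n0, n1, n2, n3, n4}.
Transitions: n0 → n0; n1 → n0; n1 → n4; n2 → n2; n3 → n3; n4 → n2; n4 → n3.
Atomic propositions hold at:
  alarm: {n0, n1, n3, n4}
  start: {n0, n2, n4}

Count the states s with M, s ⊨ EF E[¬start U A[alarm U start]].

4

Sat(¬start) = {n1, n3}
A[alarm U start]: least fixpoint, start Z0 = Sat(start) = {n0, n2, n4}, add states in Sat(alarm) with every successor in Z. Z1 = {n0, n1, n2, n4}; fixed.
Sat(A[alarm U start]) = {n0, n1, n2, n4}
E[¬start U A[alarm U start]]: least fixpoint, start Z0 = Sat(A[alarm U start]) = {n0, n1, n2, n4}, add states in Sat(¬start) with some successor in Z. Already a fixed point.
Sat(E[¬start U A[alarm U start]]) = {n0, n1, n2, n4}
EF E[¬start U A[alarm U start]]: least fixpoint, start Z0 = {n0, n1, n2, n4}, add states with some successor in Z. Already a fixed point.
Sat(EF E[¬start U A[alarm U start]]) = {n0, n1, n2, n4}
|Sat(EF E[¬start U A[alarm U start]])| = |{n0, n1, n2, n4}| = 4.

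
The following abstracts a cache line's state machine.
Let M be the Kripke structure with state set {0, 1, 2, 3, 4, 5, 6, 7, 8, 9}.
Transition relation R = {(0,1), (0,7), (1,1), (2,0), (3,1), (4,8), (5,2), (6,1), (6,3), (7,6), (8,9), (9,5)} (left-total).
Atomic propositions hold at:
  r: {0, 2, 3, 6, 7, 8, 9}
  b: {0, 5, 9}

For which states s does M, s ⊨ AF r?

AF r: least fixpoint, start Z0 = {0, 2, 3, 6, 7, 8, 9}, add states with every successor in Z. Z1 = {0, 2, 3, 4, 5, 6, 7, 8, 9}; fixed.
Sat(AF r) = {0, 2, 3, 4, 5, 6, 7, 8, 9}

{0, 2, 3, 4, 5, 6, 7, 8, 9}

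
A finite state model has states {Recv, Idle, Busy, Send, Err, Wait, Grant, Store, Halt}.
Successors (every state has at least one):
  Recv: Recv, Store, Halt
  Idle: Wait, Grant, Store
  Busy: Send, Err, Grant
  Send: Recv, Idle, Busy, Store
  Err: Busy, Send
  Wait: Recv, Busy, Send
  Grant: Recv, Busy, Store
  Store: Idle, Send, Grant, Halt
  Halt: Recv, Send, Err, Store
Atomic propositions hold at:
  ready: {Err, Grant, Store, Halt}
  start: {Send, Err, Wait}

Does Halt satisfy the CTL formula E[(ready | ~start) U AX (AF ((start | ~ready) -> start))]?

Yes

Sat(~start) = {Recv, Idle, Busy, Grant, Store, Halt}
Sat(ready | ~start) = {Recv, Idle, Busy, Err, Grant, Store, Halt}
Sat(~ready) = {Recv, Idle, Busy, Send, Wait}
Sat(start | ~ready) = {Recv, Idle, Busy, Send, Err, Wait}
Sat((start | ~ready) -> start) = {Send, Err, Wait, Grant, Store, Halt}
AF ((start | ~ready) -> start): least fixpoint, start Z0 = {Send, Err, Wait, Grant, Store, Halt}, add states with every successor in Z. Z1 = {Idle, Busy, Send, Err, Wait, Grant, Store, Halt}; fixed.
Sat(AF ((start | ~ready) -> start)) = {Idle, Busy, Send, Err, Wait, Grant, Store, Halt}
Sat(AX (AF ((start | ~ready) -> start))) = {s : every successor in {Idle, Busy, Send, Err, Wait, Grant, Store, Halt}} = {Idle, Busy, Err, Store}
E[(ready | ~start) U AX (AF ((start | ~ready) -> start))]: least fixpoint, start Z0 = Sat(AX (AF ((start | ~ready) -> start))) = {Idle, Busy, Err, Store}, add states in Sat(ready | ~start) with some successor in Z. Z1 = {Recv, Idle, Busy, Err, Grant, Store, Halt}; fixed.
Sat(E[(ready | ~start) U AX (AF ((start | ~ready) -> start))]) = {Recv, Idle, Busy, Err, Grant, Store, Halt}
Halt ∈ Sat(E[(ready | ~start) U AX (AF ((start | ~ready) -> start))]) = {Recv, Idle, Busy, Err, Grant, Store, Halt}, so the formula holds at Halt.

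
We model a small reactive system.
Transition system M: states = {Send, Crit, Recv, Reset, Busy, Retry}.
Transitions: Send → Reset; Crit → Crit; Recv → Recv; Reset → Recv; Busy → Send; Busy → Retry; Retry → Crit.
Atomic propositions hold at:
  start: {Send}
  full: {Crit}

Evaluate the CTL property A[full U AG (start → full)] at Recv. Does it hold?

Yes

Sat(start → full) = {Crit, Recv, Reset, Busy, Retry}
AG (start → full): greatest fixpoint, start Z0 = {Crit, Recv, Reset, Busy, Retry}, keep only states in Sat with every successor in Z. Z1 = {Crit, Recv, Reset, Retry}; fixed.
Sat(AG (start → full)) = {Crit, Recv, Reset, Retry}
A[full U AG (start → full)]: least fixpoint, start Z0 = Sat(AG (start → full)) = {Crit, Recv, Reset, Retry}, add states in Sat(full) with every successor in Z. Already a fixed point.
Sat(A[full U AG (start → full)]) = {Crit, Recv, Reset, Retry}
Recv ∈ Sat(A[full U AG (start → full)]) = {Crit, Recv, Reset, Retry}, so the formula holds at Recv.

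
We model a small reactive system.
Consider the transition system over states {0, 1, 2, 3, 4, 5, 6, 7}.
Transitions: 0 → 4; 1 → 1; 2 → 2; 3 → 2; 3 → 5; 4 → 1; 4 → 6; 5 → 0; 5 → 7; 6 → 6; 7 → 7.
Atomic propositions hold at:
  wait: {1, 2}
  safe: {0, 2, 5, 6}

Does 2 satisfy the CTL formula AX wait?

Sat(AX wait) = {s : every successor in {1, 2}} = {1, 2}
2 ∈ Sat(AX wait) = {1, 2}, so the formula holds at 2.

Yes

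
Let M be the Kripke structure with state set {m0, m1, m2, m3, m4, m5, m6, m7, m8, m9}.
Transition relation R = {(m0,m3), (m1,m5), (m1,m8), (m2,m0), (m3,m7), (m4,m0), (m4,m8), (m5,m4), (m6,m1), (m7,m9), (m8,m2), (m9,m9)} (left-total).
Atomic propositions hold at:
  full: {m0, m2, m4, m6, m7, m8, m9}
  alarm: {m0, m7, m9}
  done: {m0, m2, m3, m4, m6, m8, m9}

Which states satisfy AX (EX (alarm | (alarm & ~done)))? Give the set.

{m0, m3, m5, m7, m8, m9}

Sat(~done) = {m1, m5, m7}
Sat(alarm & ~done) = {m7}
Sat(alarm | (alarm & ~done)) = {m0, m7, m9}
Sat(EX (alarm | (alarm & ~done))) = {s : some successor in {m0, m7, m9}} = {m2, m3, m4, m7, m9}
Sat(AX (EX (alarm | (alarm & ~done)))) = {s : every successor in {m2, m3, m4, m7, m9}} = {m0, m3, m5, m7, m8, m9}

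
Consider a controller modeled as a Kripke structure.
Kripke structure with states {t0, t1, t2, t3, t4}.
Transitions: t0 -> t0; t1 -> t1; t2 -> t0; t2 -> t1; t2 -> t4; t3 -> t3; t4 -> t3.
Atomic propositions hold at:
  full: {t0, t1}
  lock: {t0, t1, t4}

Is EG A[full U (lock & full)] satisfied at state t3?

Sat(lock & full) = {t0, t1}
A[full U (lock & full)]: least fixpoint, start Z0 = Sat((lock & full)) = {t0, t1}, add states in Sat(full) with every successor in Z. Already a fixed point.
Sat(A[full U (lock & full)]) = {t0, t1}
EG A[full U (lock & full)]: greatest fixpoint, start Z0 = {t0, t1}, keep only states in Sat with some successor in Z. Already a fixed point.
Sat(EG A[full U (lock & full)]) = {t0, t1}
t3 ∉ Sat(EG A[full U (lock & full)]) = {t0, t1}, so the formula does not hold at t3.

No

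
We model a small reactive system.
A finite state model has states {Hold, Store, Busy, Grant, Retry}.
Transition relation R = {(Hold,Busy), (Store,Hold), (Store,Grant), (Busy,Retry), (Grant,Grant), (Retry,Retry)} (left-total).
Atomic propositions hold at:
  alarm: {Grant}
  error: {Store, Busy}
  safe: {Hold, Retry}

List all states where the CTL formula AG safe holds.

{Retry}

AG safe: greatest fixpoint, start Z0 = {Hold, Retry}, keep only states in Sat with every successor in Z. Z1 = {Retry}; fixed.
Sat(AG safe) = {Retry}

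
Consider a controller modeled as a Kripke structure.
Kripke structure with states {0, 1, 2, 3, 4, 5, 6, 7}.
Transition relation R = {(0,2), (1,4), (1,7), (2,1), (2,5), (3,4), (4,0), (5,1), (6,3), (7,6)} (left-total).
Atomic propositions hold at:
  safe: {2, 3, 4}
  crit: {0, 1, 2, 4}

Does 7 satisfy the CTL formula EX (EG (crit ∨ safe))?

Sat(crit ∨ safe) = {0, 1, 2, 3, 4}
EG (crit ∨ safe): greatest fixpoint, start Z0 = {0, 1, 2, 3, 4}, keep only states in Sat with some successor in Z. Already a fixed point.
Sat(EG (crit ∨ safe)) = {0, 1, 2, 3, 4}
Sat(EX (EG (crit ∨ safe))) = {s : some successor in {0, 1, 2, 3, 4}} = {0, 1, 2, 3, 4, 5, 6}
7 ∉ Sat(EX (EG (crit ∨ safe))) = {0, 1, 2, 3, 4, 5, 6}, so the formula does not hold at 7.

No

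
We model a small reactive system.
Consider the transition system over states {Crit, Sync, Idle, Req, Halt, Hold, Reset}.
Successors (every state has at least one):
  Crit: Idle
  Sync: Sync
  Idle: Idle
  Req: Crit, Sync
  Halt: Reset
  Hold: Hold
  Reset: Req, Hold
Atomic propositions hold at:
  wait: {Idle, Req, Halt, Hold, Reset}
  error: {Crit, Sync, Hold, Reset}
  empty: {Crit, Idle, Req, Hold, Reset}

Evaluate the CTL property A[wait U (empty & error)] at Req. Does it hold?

Sat(empty & error) = {Crit, Hold, Reset}
A[wait U (empty & error)]: least fixpoint, start Z0 = Sat((empty & error)) = {Crit, Hold, Reset}, add states in Sat(wait) with every successor in Z. Z1 = {Crit, Halt, Hold, Reset}; fixed.
Sat(A[wait U (empty & error)]) = {Crit, Halt, Hold, Reset}
Req ∉ Sat(A[wait U (empty & error)]) = {Crit, Halt, Hold, Reset}, so the formula does not hold at Req.

No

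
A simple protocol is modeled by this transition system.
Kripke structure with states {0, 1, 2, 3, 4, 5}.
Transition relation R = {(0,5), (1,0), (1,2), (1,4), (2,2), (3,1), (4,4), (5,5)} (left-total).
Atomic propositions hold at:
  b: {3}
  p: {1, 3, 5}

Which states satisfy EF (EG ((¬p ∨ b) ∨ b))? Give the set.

Sat(¬p) = {0, 2, 4}
Sat(¬p ∨ b) = {0, 2, 3, 4}
Sat((¬p ∨ b) ∨ b) = {0, 2, 3, 4}
EG ((¬p ∨ b) ∨ b): greatest fixpoint, start Z0 = {0, 2, 3, 4}, keep only states in Sat with some successor in Z. Z1 = {2, 4}; fixed.
Sat(EG ((¬p ∨ b) ∨ b)) = {2, 4}
EF (EG ((¬p ∨ b) ∨ b)): least fixpoint, start Z0 = {2, 4}, add states with some successor in Z. Z1 = {1, 2, 4}; Z2 = {1, 2, 3, 4}; fixed.
Sat(EF (EG ((¬p ∨ b) ∨ b))) = {1, 2, 3, 4}

{1, 2, 3, 4}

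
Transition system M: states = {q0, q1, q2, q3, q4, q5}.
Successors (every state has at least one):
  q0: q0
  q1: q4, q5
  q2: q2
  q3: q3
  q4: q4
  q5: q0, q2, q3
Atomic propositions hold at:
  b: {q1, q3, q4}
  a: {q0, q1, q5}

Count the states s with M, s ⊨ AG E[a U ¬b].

Sat(¬b) = {q0, q2, q5}
E[a U ¬b]: least fixpoint, start Z0 = Sat(¬b) = {q0, q2, q5}, add states in Sat(a) with some successor in Z. Z1 = {q0, q1, q2, q5}; fixed.
Sat(E[a U ¬b]) = {q0, q1, q2, q5}
AG E[a U ¬b]: greatest fixpoint, start Z0 = {q0, q1, q2, q5}, keep only states in Sat with every successor in Z. Z1 = {q0, q2}; fixed.
Sat(AG E[a U ¬b]) = {q0, q2}
|Sat(AG E[a U ¬b])| = |{q0, q2}| = 2.

2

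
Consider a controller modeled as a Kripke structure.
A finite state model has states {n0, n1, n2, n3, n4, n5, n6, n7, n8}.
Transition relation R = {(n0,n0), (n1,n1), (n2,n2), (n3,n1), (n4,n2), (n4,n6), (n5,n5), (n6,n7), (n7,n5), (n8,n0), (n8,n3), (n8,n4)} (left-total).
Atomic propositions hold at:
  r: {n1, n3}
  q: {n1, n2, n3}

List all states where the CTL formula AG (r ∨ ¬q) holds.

{n0, n1, n3, n5, n6, n7}

Sat(¬q) = {n0, n4, n5, n6, n7, n8}
Sat(r ∨ ¬q) = {n0, n1, n3, n4, n5, n6, n7, n8}
AG (r ∨ ¬q): greatest fixpoint, start Z0 = {n0, n1, n3, n4, n5, n6, n7, n8}, keep only states in Sat with every successor in Z. Z1 = {n0, n1, n3, n5, n6, n7, n8}; Z2 = {n0, n1, n3, n5, n6, n7}; fixed.
Sat(AG (r ∨ ¬q)) = {n0, n1, n3, n5, n6, n7}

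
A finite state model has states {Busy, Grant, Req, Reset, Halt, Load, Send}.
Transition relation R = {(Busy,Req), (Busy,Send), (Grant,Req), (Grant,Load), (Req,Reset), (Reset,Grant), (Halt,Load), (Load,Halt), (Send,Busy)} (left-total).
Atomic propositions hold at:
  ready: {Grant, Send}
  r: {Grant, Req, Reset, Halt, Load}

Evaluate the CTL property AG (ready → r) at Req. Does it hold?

Yes

Sat(ready → r) = {Busy, Grant, Req, Reset, Halt, Load}
AG (ready → r): greatest fixpoint, start Z0 = {Busy, Grant, Req, Reset, Halt, Load}, keep only states in Sat with every successor in Z. Z1 = {Grant, Req, Reset, Halt, Load}; fixed.
Sat(AG (ready → r)) = {Grant, Req, Reset, Halt, Load}
Req ∈ Sat(AG (ready → r)) = {Grant, Req, Reset, Halt, Load}, so the formula holds at Req.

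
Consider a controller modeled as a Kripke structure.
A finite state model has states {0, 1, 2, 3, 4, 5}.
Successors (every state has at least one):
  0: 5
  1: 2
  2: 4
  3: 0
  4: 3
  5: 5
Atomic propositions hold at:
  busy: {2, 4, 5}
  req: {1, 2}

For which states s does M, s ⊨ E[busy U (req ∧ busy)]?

{2}

Sat(req ∧ busy) = {2}
E[busy U (req ∧ busy)]: least fixpoint, start Z0 = Sat((req ∧ busy)) = {2}, add states in Sat(busy) with some successor in Z. Already a fixed point.
Sat(E[busy U (req ∧ busy)]) = {2}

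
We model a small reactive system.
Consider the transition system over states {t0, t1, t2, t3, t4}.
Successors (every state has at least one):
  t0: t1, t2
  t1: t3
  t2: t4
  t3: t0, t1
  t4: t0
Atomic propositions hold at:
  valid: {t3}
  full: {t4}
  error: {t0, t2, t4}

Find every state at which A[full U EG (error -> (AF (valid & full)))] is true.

Sat(valid & full) = ∅
AF (valid & full): least fixpoint, start Z0 = ∅, add states with every successor in Z. Already a fixed point.
Sat(AF (valid & full)) = ∅
Sat(error -> (AF (valid & full))) = {t1, t3}
EG (error -> (AF (valid & full))): greatest fixpoint, start Z0 = {t1, t3}, keep only states in Sat with some successor in Z. Already a fixed point.
Sat(EG (error -> (AF (valid & full)))) = {t1, t3}
A[full U EG (error -> (AF (valid & full)))]: least fixpoint, start Z0 = Sat(EG (error -> (AF (valid & full)))) = {t1, t3}, add states in Sat(full) with every successor in Z. Already a fixed point.
Sat(A[full U EG (error -> (AF (valid & full)))]) = {t1, t3}

{t1, t3}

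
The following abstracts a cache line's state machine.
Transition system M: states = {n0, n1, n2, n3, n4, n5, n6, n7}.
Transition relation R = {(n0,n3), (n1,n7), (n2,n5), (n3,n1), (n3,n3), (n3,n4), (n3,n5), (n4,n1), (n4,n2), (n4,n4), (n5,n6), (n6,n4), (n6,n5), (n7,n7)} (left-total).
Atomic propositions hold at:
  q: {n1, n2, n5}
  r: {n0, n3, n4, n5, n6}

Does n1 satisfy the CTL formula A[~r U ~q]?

Sat(~r) = {n1, n2, n7}
Sat(~q) = {n0, n3, n4, n6, n7}
A[~r U ~q]: least fixpoint, start Z0 = Sat(~q) = {n0, n3, n4, n6, n7}, add states in Sat(~r) with every successor in Z. Z1 = {n0, n1, n3, n4, n6, n7}; fixed.
Sat(A[~r U ~q]) = {n0, n1, n3, n4, n6, n7}
n1 ∈ Sat(A[~r U ~q]) = {n0, n1, n3, n4, n6, n7}, so the formula holds at n1.

Yes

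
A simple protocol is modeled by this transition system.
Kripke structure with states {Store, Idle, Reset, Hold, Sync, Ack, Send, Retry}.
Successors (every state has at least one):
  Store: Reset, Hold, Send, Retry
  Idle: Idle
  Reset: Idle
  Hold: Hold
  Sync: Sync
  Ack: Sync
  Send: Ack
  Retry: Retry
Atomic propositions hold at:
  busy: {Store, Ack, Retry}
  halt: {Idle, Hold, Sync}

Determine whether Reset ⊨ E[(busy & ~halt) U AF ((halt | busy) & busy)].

No

Sat(~halt) = {Store, Reset, Ack, Send, Retry}
Sat(busy & ~halt) = {Store, Ack, Retry}
Sat(halt | busy) = {Store, Idle, Hold, Sync, Ack, Retry}
Sat((halt | busy) & busy) = {Store, Ack, Retry}
AF ((halt | busy) & busy): least fixpoint, start Z0 = {Store, Ack, Retry}, add states with every successor in Z. Z1 = {Store, Ack, Send, Retry}; fixed.
Sat(AF ((halt | busy) & busy)) = {Store, Ack, Send, Retry}
E[(busy & ~halt) U AF ((halt | busy) & busy)]: least fixpoint, start Z0 = Sat(AF ((halt | busy) & busy)) = {Store, Ack, Send, Retry}, add states in Sat(busy & ~halt) with some successor in Z. Already a fixed point.
Sat(E[(busy & ~halt) U AF ((halt | busy) & busy)]) = {Store, Ack, Send, Retry}
Reset ∉ Sat(E[(busy & ~halt) U AF ((halt | busy) & busy)]) = {Store, Ack, Send, Retry}, so the formula does not hold at Reset.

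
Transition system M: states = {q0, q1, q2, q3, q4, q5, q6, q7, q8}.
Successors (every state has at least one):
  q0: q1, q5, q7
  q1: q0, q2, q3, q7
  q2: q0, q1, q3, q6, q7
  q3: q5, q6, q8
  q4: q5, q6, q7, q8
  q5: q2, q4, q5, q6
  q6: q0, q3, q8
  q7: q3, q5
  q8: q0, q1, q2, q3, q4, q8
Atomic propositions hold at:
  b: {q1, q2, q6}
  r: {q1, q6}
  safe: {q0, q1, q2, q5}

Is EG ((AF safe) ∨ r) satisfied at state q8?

AF safe: least fixpoint, start Z0 = {q0, q1, q2, q5}, add states with every successor in Z. Already a fixed point.
Sat(AF safe) = {q0, q1, q2, q5}
Sat((AF safe) ∨ r) = {q0, q1, q2, q5, q6}
EG ((AF safe) ∨ r): greatest fixpoint, start Z0 = {q0, q1, q2, q5, q6}, keep only states in Sat with some successor in Z. Already a fixed point.
Sat(EG ((AF safe) ∨ r)) = {q0, q1, q2, q5, q6}
q8 ∉ Sat(EG ((AF safe) ∨ r)) = {q0, q1, q2, q5, q6}, so the formula does not hold at q8.

No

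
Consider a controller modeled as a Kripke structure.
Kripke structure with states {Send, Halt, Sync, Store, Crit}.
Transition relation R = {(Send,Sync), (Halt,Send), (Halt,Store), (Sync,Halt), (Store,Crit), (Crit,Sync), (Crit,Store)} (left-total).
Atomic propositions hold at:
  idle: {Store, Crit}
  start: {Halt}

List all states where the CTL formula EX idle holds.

{Halt, Store, Crit}

Sat(EX idle) = {s : some successor in {Store, Crit}} = {Halt, Store, Crit}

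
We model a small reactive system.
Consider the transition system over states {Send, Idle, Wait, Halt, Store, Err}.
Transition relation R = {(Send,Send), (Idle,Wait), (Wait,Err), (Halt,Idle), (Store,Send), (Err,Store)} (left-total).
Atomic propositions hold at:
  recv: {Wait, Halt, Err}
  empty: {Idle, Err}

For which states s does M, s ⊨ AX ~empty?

Sat(~empty) = {Send, Wait, Halt, Store}
Sat(AX ~empty) = {s : every successor in {Send, Wait, Halt, Store}} = {Send, Idle, Store, Err}

{Send, Idle, Store, Err}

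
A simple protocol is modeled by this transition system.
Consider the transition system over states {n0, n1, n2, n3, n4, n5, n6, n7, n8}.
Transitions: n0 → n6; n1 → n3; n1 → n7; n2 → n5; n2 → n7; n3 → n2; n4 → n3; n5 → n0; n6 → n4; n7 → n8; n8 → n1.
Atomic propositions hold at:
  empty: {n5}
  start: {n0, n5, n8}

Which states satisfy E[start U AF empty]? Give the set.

AF empty: least fixpoint, start Z0 = {n5}, add states with every successor in Z. Already a fixed point.
Sat(AF empty) = {n5}
E[start U AF empty]: least fixpoint, start Z0 = Sat(AF empty) = {n5}, add states in Sat(start) with some successor in Z. Already a fixed point.
Sat(E[start U AF empty]) = {n5}

{n5}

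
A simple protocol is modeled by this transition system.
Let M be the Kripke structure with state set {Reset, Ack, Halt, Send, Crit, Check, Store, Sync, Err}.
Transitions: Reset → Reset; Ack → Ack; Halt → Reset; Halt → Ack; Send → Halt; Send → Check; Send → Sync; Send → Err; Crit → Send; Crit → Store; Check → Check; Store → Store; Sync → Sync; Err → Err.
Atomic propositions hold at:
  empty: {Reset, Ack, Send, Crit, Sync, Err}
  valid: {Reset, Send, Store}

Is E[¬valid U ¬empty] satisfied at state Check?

Yes

Sat(¬valid) = {Ack, Halt, Crit, Check, Sync, Err}
Sat(¬empty) = {Halt, Check, Store}
E[¬valid U ¬empty]: least fixpoint, start Z0 = Sat(¬empty) = {Halt, Check, Store}, add states in Sat(¬valid) with some successor in Z. Z1 = {Halt, Crit, Check, Store}; fixed.
Sat(E[¬valid U ¬empty]) = {Halt, Crit, Check, Store}
Check ∈ Sat(E[¬valid U ¬empty]) = {Halt, Crit, Check, Store}, so the formula holds at Check.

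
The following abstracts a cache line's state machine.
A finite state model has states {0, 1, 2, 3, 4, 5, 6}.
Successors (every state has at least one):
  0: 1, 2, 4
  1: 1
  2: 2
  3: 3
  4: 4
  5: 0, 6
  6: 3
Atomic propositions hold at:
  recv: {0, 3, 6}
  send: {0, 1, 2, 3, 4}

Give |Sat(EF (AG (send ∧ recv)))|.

3

Sat(send ∧ recv) = {0, 3}
AG (send ∧ recv): greatest fixpoint, start Z0 = {0, 3}, keep only states in Sat with every successor in Z. Z1 = {3}; fixed.
Sat(AG (send ∧ recv)) = {3}
EF (AG (send ∧ recv)): least fixpoint, start Z0 = {3}, add states with some successor in Z. Z1 = {3, 6}; Z2 = {3, 5, 6}; fixed.
Sat(EF (AG (send ∧ recv))) = {3, 5, 6}
|Sat(EF (AG (send ∧ recv)))| = |{3, 5, 6}| = 3.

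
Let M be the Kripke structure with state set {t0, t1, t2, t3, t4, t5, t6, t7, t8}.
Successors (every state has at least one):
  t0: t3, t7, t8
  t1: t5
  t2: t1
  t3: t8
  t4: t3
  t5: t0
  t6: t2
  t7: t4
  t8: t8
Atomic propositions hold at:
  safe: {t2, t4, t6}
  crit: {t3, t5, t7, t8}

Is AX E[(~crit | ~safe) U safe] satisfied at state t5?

Sat(~crit) = {t0, t1, t2, t4, t6}
Sat(~safe) = {t0, t1, t3, t5, t7, t8}
Sat(~crit | ~safe) = {t0, t1, t2, t3, t4, t5, t6, t7, t8}
E[(~crit | ~safe) U safe]: least fixpoint, start Z0 = Sat(safe) = {t2, t4, t6}, add states in Sat(~crit | ~safe) with some successor in Z. Z1 = {t2, t4, t6, t7}; Z2 = {t0, t2, t4, t6, t7}; Z3 = {t0, t2, t4, t5, t6, t7}; Z4 = {t0, t1, t2, t4, t5, t6, t7}; fixed.
Sat(E[(~crit | ~safe) U safe]) = {t0, t1, t2, t4, t5, t6, t7}
Sat(AX E[(~crit | ~safe) U safe]) = {s : every successor in {t0, t1, t2, t4, t5, t6, t7}} = {t1, t2, t5, t6, t7}
t5 ∈ Sat(AX E[(~crit | ~safe) U safe]) = {t1, t2, t5, t6, t7}, so the formula holds at t5.

Yes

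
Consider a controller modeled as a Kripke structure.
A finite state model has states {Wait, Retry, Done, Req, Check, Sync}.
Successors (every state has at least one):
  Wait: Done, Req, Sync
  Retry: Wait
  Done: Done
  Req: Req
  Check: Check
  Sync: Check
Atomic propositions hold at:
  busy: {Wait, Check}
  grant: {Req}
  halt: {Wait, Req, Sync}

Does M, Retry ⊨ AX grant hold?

Sat(AX grant) = {s : every successor in {Req}} = {Req}
Retry ∉ Sat(AX grant) = {Req}, so the formula does not hold at Retry.

No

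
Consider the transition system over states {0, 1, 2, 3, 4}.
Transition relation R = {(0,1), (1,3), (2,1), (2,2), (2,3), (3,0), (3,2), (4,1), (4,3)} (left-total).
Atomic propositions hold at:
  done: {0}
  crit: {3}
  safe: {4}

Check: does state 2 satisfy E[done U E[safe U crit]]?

E[safe U crit]: least fixpoint, start Z0 = Sat(crit) = {3}, add states in Sat(safe) with some successor in Z. Z1 = {3, 4}; fixed.
Sat(E[safe U crit]) = {3, 4}
E[done U E[safe U crit]]: least fixpoint, start Z0 = Sat(E[safe U crit]) = {3, 4}, add states in Sat(done) with some successor in Z. Already a fixed point.
Sat(E[done U E[safe U crit]]) = {3, 4}
2 ∉ Sat(E[done U E[safe U crit]]) = {3, 4}, so the formula does not hold at 2.

No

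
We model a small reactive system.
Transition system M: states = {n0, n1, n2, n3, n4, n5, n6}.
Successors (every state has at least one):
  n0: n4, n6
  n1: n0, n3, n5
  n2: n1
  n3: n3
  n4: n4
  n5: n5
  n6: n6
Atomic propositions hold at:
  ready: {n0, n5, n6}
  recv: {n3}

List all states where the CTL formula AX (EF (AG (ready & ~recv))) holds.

{n2, n5, n6}

Sat(~recv) = {n0, n1, n2, n4, n5, n6}
Sat(ready & ~recv) = {n0, n5, n6}
AG (ready & ~recv): greatest fixpoint, start Z0 = {n0, n5, n6}, keep only states in Sat with every successor in Z. Z1 = {n5, n6}; fixed.
Sat(AG (ready & ~recv)) = {n5, n6}
EF (AG (ready & ~recv)): least fixpoint, start Z0 = {n5, n6}, add states with some successor in Z. Z1 = {n0, n1, n5, n6}; Z2 = {n0, n1, n2, n5, n6}; fixed.
Sat(EF (AG (ready & ~recv))) = {n0, n1, n2, n5, n6}
Sat(AX (EF (AG (ready & ~recv)))) = {s : every successor in {n0, n1, n2, n5, n6}} = {n2, n5, n6}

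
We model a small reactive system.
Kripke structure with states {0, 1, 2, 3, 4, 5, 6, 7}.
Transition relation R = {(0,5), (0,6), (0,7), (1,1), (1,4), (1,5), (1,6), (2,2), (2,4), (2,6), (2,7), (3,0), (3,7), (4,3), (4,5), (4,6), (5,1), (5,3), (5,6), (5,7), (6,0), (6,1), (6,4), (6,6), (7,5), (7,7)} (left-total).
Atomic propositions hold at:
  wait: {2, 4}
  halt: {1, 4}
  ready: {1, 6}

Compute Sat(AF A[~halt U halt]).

{1, 4}

Sat(~halt) = {0, 2, 3, 5, 6, 7}
A[~halt U halt]: least fixpoint, start Z0 = Sat(halt) = {1, 4}, add states in Sat(~halt) with every successor in Z. Already a fixed point.
Sat(A[~halt U halt]) = {1, 4}
AF A[~halt U halt]: least fixpoint, start Z0 = {1, 4}, add states with every successor in Z. Already a fixed point.
Sat(AF A[~halt U halt]) = {1, 4}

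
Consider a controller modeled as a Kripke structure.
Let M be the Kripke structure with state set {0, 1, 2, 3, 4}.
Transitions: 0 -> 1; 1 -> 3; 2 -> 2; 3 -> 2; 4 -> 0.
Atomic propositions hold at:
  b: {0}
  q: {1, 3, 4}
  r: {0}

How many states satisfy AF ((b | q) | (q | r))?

Sat(b | q) = {0, 1, 3, 4}
Sat(q | r) = {0, 1, 3, 4}
Sat((b | q) | (q | r)) = {0, 1, 3, 4}
AF ((b | q) | (q | r)): least fixpoint, start Z0 = {0, 1, 3, 4}, add states with every successor in Z. Already a fixed point.
Sat(AF ((b | q) | (q | r))) = {0, 1, 3, 4}
|Sat(AF ((b | q) | (q | r)))| = |{0, 1, 3, 4}| = 4.

4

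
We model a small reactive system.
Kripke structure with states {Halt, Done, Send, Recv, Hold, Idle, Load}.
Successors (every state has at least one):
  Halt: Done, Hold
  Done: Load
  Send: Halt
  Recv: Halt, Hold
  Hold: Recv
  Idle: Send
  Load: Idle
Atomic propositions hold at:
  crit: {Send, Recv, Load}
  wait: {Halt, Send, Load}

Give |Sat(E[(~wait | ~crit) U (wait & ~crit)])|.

Sat(~wait) = {Done, Recv, Hold, Idle}
Sat(~crit) = {Halt, Done, Hold, Idle}
Sat(~wait | ~crit) = {Halt, Done, Recv, Hold, Idle}
Sat(wait & ~crit) = {Halt}
E[(~wait | ~crit) U (wait & ~crit)]: least fixpoint, start Z0 = Sat((wait & ~crit)) = {Halt}, add states in Sat(~wait | ~crit) with some successor in Z. Z1 = {Halt, Recv}; Z2 = {Halt, Recv, Hold}; fixed.
Sat(E[(~wait | ~crit) U (wait & ~crit)]) = {Halt, Recv, Hold}
|Sat(E[(~wait | ~crit) U (wait & ~crit)])| = |{Halt, Recv, Hold}| = 3.

3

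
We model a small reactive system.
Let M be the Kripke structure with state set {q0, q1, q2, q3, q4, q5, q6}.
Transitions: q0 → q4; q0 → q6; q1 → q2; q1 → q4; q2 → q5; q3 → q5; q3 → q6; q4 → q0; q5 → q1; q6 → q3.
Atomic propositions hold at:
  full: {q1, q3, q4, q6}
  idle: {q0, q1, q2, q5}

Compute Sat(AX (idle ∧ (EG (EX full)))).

{q4}

Sat(EX full) = {s : some successor in {q1, q3, q4, q6}} = {q0, q1, q3, q5, q6}
EG (EX full): greatest fixpoint, start Z0 = {q0, q1, q3, q5, q6}, keep only states in Sat with some successor in Z. Z1 = {q0, q3, q5, q6}; Z2 = {q0, q3, q6}; fixed.
Sat(EG (EX full)) = {q0, q3, q6}
Sat(idle ∧ (EG (EX full))) = {q0}
Sat(AX (idle ∧ (EG (EX full)))) = {s : every successor in {q0}} = {q4}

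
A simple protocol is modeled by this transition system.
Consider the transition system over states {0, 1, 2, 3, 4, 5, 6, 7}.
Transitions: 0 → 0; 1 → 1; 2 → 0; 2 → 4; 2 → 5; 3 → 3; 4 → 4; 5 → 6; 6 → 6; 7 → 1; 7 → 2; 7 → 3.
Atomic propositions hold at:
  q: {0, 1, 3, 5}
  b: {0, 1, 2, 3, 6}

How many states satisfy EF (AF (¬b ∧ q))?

Sat(¬b) = {4, 5, 7}
Sat(¬b ∧ q) = {5}
AF (¬b ∧ q): least fixpoint, start Z0 = {5}, add states with every successor in Z. Already a fixed point.
Sat(AF (¬b ∧ q)) = {5}
EF (AF (¬b ∧ q)): least fixpoint, start Z0 = {5}, add states with some successor in Z. Z1 = {2, 5}; Z2 = {2, 5, 7}; fixed.
Sat(EF (AF (¬b ∧ q))) = {2, 5, 7}
|Sat(EF (AF (¬b ∧ q)))| = |{2, 5, 7}| = 3.

3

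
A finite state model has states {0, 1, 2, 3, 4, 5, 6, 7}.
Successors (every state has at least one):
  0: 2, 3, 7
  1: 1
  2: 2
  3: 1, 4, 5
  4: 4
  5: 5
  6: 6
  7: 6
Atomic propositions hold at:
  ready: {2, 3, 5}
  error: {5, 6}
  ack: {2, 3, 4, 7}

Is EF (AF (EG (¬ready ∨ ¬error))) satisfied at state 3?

Sat(¬ready) = {0, 1, 4, 6, 7}
Sat(¬error) = {0, 1, 2, 3, 4, 7}
Sat(¬ready ∨ ¬error) = {0, 1, 2, 3, 4, 6, 7}
EG (¬ready ∨ ¬error): greatest fixpoint, start Z0 = {0, 1, 2, 3, 4, 6, 7}, keep only states in Sat with some successor in Z. Already a fixed point.
Sat(EG (¬ready ∨ ¬error)) = {0, 1, 2, 3, 4, 6, 7}
AF (EG (¬ready ∨ ¬error)): least fixpoint, start Z0 = {0, 1, 2, 3, 4, 6, 7}, add states with every successor in Z. Already a fixed point.
Sat(AF (EG (¬ready ∨ ¬error))) = {0, 1, 2, 3, 4, 6, 7}
EF (AF (EG (¬ready ∨ ¬error))): least fixpoint, start Z0 = {0, 1, 2, 3, 4, 6, 7}, add states with some successor in Z. Already a fixed point.
Sat(EF (AF (EG (¬ready ∨ ¬error)))) = {0, 1, 2, 3, 4, 6, 7}
3 ∈ Sat(EF (AF (EG (¬ready ∨ ¬error)))) = {0, 1, 2, 3, 4, 6, 7}, so the formula holds at 3.

Yes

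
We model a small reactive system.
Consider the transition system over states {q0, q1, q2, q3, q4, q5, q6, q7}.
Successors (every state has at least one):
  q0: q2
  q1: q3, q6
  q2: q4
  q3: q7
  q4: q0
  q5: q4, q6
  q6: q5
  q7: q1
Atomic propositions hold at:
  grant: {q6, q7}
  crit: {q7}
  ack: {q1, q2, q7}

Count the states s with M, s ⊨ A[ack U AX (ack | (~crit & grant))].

Sat(~crit) = {q0, q1, q2, q3, q4, q5, q6}
Sat(~crit & grant) = {q6}
Sat(ack | (~crit & grant)) = {q1, q2, q6, q7}
Sat(AX (ack | (~crit & grant))) = {s : every successor in {q1, q2, q6, q7}} = {q0, q3, q7}
A[ack U AX (ack | (~crit & grant))]: least fixpoint, start Z0 = Sat(AX (ack | (~crit & grant))) = {q0, q3, q7}, add states in Sat(ack) with every successor in Z. Already a fixed point.
Sat(A[ack U AX (ack | (~crit & grant))]) = {q0, q3, q7}
|Sat(A[ack U AX (ack | (~crit & grant))])| = |{q0, q3, q7}| = 3.

3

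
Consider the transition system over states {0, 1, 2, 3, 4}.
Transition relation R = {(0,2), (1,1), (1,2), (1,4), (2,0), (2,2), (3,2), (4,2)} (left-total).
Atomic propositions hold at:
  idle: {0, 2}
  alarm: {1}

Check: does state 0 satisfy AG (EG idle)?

Yes

EG idle: greatest fixpoint, start Z0 = {0, 2}, keep only states in Sat with some successor in Z. Already a fixed point.
Sat(EG idle) = {0, 2}
AG (EG idle): greatest fixpoint, start Z0 = {0, 2}, keep only states in Sat with every successor in Z. Already a fixed point.
Sat(AG (EG idle)) = {0, 2}
0 ∈ Sat(AG (EG idle)) = {0, 2}, so the formula holds at 0.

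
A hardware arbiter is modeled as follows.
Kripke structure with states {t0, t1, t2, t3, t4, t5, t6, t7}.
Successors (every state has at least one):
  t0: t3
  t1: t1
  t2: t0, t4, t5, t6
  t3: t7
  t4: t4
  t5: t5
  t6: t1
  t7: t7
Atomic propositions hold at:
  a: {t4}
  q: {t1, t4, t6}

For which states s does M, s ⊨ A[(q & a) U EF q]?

Sat(q & a) = {t4}
EF q: least fixpoint, start Z0 = {t1, t4, t6}, add states with some successor in Z. Z1 = {t1, t2, t4, t6}; fixed.
Sat(EF q) = {t1, t2, t4, t6}
A[(q & a) U EF q]: least fixpoint, start Z0 = Sat(EF q) = {t1, t2, t4, t6}, add states in Sat(q & a) with every successor in Z. Already a fixed point.
Sat(A[(q & a) U EF q]) = {t1, t2, t4, t6}

{t1, t2, t4, t6}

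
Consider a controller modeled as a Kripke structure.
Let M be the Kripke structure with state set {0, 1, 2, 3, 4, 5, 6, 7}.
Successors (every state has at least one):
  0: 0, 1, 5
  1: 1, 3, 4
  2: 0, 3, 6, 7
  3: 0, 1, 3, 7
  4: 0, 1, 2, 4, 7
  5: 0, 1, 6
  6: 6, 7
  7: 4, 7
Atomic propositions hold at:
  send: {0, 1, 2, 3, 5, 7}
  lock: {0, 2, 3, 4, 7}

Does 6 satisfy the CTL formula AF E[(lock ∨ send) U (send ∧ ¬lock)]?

No

Sat(lock ∨ send) = {0, 1, 2, 3, 4, 5, 7}
Sat(¬lock) = {1, 5, 6}
Sat(send ∧ ¬lock) = {1, 5}
E[(lock ∨ send) U (send ∧ ¬lock)]: least fixpoint, start Z0 = Sat((send ∧ ¬lock)) = {1, 5}, add states in Sat(lock ∨ send) with some successor in Z. Z1 = {0, 1, 3, 4, 5}; Z2 = {0, 1, 2, 3, 4, 5, 7}; fixed.
Sat(E[(lock ∨ send) U (send ∧ ¬lock)]) = {0, 1, 2, 3, 4, 5, 7}
AF E[(lock ∨ send) U (send ∧ ¬lock)]: least fixpoint, start Z0 = {0, 1, 2, 3, 4, 5, 7}, add states with every successor in Z. Already a fixed point.
Sat(AF E[(lock ∨ send) U (send ∧ ¬lock)]) = {0, 1, 2, 3, 4, 5, 7}
6 ∉ Sat(AF E[(lock ∨ send) U (send ∧ ¬lock)]) = {0, 1, 2, 3, 4, 5, 7}, so the formula does not hold at 6.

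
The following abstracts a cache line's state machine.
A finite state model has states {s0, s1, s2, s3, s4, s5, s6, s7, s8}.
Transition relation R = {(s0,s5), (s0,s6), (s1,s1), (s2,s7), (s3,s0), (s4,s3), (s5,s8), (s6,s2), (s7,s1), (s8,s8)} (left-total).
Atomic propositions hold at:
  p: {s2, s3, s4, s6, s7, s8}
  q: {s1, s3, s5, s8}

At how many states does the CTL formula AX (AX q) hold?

5

Sat(AX q) = {s : every successor in {s1, s3, s5, s8}} = {s1, s4, s5, s7, s8}
Sat(AX (AX q)) = {s : every successor in {s1, s4, s5, s7, s8}} = {s1, s2, s5, s7, s8}
|Sat(AX (AX q))| = |{s1, s2, s5, s7, s8}| = 5.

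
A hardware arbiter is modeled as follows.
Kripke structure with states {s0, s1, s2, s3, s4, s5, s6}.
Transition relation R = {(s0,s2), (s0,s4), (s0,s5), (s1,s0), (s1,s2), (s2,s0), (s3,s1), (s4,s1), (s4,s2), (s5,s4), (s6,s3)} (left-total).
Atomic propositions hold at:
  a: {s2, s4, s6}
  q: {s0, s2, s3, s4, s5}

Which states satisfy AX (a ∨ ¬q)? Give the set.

Sat(¬q) = {s1, s6}
Sat(a ∨ ¬q) = {s1, s2, s4, s6}
Sat(AX (a ∨ ¬q)) = {s : every successor in {s1, s2, s4, s6}} = {s3, s4, s5}

{s3, s4, s5}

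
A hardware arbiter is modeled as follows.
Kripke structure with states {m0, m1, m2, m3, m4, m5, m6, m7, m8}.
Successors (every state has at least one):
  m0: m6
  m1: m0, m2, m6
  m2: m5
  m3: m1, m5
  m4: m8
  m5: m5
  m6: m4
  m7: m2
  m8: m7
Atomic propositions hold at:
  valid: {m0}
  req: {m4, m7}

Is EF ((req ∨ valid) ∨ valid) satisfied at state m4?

Yes

Sat(req ∨ valid) = {m0, m4, m7}
Sat((req ∨ valid) ∨ valid) = {m0, m4, m7}
EF ((req ∨ valid) ∨ valid): least fixpoint, start Z0 = {m0, m4, m7}, add states with some successor in Z. Z1 = {m0, m1, m4, m6, m7, m8}; Z2 = {m0, m1, m3, m4, m6, m7, m8}; fixed.
Sat(EF ((req ∨ valid) ∨ valid)) = {m0, m1, m3, m4, m6, m7, m8}
m4 ∈ Sat(EF ((req ∨ valid) ∨ valid)) = {m0, m1, m3, m4, m6, m7, m8}, so the formula holds at m4.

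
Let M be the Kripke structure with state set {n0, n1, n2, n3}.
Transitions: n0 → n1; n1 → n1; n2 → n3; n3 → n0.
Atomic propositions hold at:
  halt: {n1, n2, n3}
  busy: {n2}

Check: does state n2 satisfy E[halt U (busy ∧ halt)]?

Yes

Sat(busy ∧ halt) = {n2}
E[halt U (busy ∧ halt)]: least fixpoint, start Z0 = Sat((busy ∧ halt)) = {n2}, add states in Sat(halt) with some successor in Z. Already a fixed point.
Sat(E[halt U (busy ∧ halt)]) = {n2}
n2 ∈ Sat(E[halt U (busy ∧ halt)]) = {n2}, so the formula holds at n2.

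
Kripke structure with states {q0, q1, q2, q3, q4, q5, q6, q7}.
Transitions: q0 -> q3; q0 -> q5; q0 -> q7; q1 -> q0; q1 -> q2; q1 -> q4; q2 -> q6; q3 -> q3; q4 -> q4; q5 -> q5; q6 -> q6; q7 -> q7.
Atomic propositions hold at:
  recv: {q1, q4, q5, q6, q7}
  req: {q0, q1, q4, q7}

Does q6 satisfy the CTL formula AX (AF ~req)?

Sat(~req) = {q2, q3, q5, q6}
AF ~req: least fixpoint, start Z0 = {q2, q3, q5, q6}, add states with every successor in Z. Already a fixed point.
Sat(AF ~req) = {q2, q3, q5, q6}
Sat(AX (AF ~req)) = {s : every successor in {q2, q3, q5, q6}} = {q2, q3, q5, q6}
q6 ∈ Sat(AX (AF ~req)) = {q2, q3, q5, q6}, so the formula holds at q6.

Yes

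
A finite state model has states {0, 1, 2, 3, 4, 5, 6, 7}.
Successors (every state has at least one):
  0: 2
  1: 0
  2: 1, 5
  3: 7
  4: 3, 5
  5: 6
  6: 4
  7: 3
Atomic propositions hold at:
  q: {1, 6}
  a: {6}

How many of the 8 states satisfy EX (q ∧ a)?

1

Sat(q ∧ a) = {6}
Sat(EX (q ∧ a)) = {s : some successor in {6}} = {5}
|Sat(EX (q ∧ a))| = |{5}| = 1.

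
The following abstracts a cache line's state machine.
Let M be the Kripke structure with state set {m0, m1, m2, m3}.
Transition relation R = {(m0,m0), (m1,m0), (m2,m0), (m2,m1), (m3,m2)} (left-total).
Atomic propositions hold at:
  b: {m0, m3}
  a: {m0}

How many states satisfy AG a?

1

AG a: greatest fixpoint, start Z0 = {m0}, keep only states in Sat with every successor in Z. Already a fixed point.
Sat(AG a) = {m0}
|Sat(AG a)| = |{m0}| = 1.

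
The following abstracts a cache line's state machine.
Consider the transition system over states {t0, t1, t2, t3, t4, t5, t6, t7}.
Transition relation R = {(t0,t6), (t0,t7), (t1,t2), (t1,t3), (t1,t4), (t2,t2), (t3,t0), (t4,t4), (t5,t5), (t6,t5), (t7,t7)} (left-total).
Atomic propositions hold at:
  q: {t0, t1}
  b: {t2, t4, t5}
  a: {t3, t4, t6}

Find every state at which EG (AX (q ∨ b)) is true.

{t2, t4, t5, t6}

Sat(q ∨ b) = {t0, t1, t2, t4, t5}
Sat(AX (q ∨ b)) = {s : every successor in {t0, t1, t2, t4, t5}} = {t2, t3, t4, t5, t6}
EG (AX (q ∨ b)): greatest fixpoint, start Z0 = {t2, t3, t4, t5, t6}, keep only states in Sat with some successor in Z. Z1 = {t2, t4, t5, t6}; fixed.
Sat(EG (AX (q ∨ b))) = {t2, t4, t5, t6}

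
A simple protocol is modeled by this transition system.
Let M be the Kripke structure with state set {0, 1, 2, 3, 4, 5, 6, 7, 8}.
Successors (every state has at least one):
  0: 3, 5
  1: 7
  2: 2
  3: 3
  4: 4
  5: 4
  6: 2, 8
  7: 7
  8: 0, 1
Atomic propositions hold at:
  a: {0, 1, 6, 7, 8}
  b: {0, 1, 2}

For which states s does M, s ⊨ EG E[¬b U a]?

Sat(¬b) = {3, 4, 5, 6, 7, 8}
E[¬b U a]: least fixpoint, start Z0 = Sat(a) = {0, 1, 6, 7, 8}, add states in Sat(¬b) with some successor in Z. Already a fixed point.
Sat(E[¬b U a]) = {0, 1, 6, 7, 8}
EG E[¬b U a]: greatest fixpoint, start Z0 = {0, 1, 6, 7, 8}, keep only states in Sat with some successor in Z. Z1 = {1, 6, 7, 8}; fixed.
Sat(EG E[¬b U a]) = {1, 6, 7, 8}

{1, 6, 7, 8}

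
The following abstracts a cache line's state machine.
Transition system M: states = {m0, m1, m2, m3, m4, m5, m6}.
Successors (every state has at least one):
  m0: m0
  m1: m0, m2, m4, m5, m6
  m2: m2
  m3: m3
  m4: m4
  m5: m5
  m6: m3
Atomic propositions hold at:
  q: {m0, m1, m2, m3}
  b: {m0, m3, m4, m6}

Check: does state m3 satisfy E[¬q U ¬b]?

Sat(¬q) = {m4, m5, m6}
Sat(¬b) = {m1, m2, m5}
E[¬q U ¬b]: least fixpoint, start Z0 = Sat(¬b) = {m1, m2, m5}, add states in Sat(¬q) with some successor in Z. Already a fixed point.
Sat(E[¬q U ¬b]) = {m1, m2, m5}
m3 ∉ Sat(E[¬q U ¬b]) = {m1, m2, m5}, so the formula does not hold at m3.

No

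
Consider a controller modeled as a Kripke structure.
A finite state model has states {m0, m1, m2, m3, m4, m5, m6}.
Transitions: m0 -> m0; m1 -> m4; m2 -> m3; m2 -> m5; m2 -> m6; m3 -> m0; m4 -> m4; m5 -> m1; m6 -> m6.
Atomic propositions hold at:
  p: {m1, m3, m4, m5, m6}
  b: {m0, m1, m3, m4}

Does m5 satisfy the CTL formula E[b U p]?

Yes

E[b U p]: least fixpoint, start Z0 = Sat(p) = {m1, m3, m4, m5, m6}, add states in Sat(b) with some successor in Z. Already a fixed point.
Sat(E[b U p]) = {m1, m3, m4, m5, m6}
m5 ∈ Sat(E[b U p]) = {m1, m3, m4, m5, m6}, so the formula holds at m5.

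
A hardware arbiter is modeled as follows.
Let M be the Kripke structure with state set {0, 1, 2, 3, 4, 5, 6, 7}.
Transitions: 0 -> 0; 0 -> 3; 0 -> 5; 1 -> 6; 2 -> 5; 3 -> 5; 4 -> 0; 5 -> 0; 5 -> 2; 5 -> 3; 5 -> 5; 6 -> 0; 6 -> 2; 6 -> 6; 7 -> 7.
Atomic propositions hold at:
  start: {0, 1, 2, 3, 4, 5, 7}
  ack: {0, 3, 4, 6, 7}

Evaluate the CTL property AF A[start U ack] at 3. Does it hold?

Yes

A[start U ack]: least fixpoint, start Z0 = Sat(ack) = {0, 3, 4, 6, 7}, add states in Sat(start) with every successor in Z. Z1 = {0, 1, 3, 4, 6, 7}; fixed.
Sat(A[start U ack]) = {0, 1, 3, 4, 6, 7}
AF A[start U ack]: least fixpoint, start Z0 = {0, 1, 3, 4, 6, 7}, add states with every successor in Z. Already a fixed point.
Sat(AF A[start U ack]) = {0, 1, 3, 4, 6, 7}
3 ∈ Sat(AF A[start U ack]) = {0, 1, 3, 4, 6, 7}, so the formula holds at 3.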